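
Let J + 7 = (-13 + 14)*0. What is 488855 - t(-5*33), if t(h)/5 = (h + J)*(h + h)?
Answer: 205055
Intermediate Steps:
J = -7 (J = -7 + (-13 + 14)*0 = -7 + 1*0 = -7 + 0 = -7)
t(h) = 10*h*(-7 + h) (t(h) = 5*((h - 7)*(h + h)) = 5*((-7 + h)*(2*h)) = 5*(2*h*(-7 + h)) = 10*h*(-7 + h))
488855 - t(-5*33) = 488855 - 10*(-5*33)*(-7 - 5*33) = 488855 - 10*(-165)*(-7 - 165) = 488855 - 10*(-165)*(-172) = 488855 - 1*283800 = 488855 - 283800 = 205055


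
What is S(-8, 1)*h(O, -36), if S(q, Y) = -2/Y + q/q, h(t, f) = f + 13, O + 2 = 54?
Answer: 23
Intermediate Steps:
O = 52 (O = -2 + 54 = 52)
h(t, f) = 13 + f
S(q, Y) = 1 - 2/Y (S(q, Y) = -2/Y + 1 = 1 - 2/Y)
S(-8, 1)*h(O, -36) = ((-2 + 1)/1)*(13 - 36) = (1*(-1))*(-23) = -1*(-23) = 23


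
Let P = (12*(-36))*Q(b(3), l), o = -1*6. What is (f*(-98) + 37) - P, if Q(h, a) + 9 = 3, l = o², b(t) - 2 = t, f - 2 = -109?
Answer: 7931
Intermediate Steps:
f = -107 (f = 2 - 109 = -107)
o = -6
b(t) = 2 + t
l = 36 (l = (-6)² = 36)
Q(h, a) = -6 (Q(h, a) = -9 + 3 = -6)
P = 2592 (P = (12*(-36))*(-6) = -432*(-6) = 2592)
(f*(-98) + 37) - P = (-107*(-98) + 37) - 1*2592 = (10486 + 37) - 2592 = 10523 - 2592 = 7931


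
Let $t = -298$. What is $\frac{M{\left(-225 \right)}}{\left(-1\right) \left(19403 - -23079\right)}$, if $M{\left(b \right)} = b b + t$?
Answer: $- \frac{50327}{42482} \approx -1.1847$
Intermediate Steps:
$M{\left(b \right)} = -298 + b^{2}$ ($M{\left(b \right)} = b b - 298 = b^{2} - 298 = -298 + b^{2}$)
$\frac{M{\left(-225 \right)}}{\left(-1\right) \left(19403 - -23079\right)} = \frac{-298 + \left(-225\right)^{2}}{\left(-1\right) \left(19403 - -23079\right)} = \frac{-298 + 50625}{\left(-1\right) \left(19403 + 23079\right)} = \frac{50327}{\left(-1\right) 42482} = \frac{50327}{-42482} = 50327 \left(- \frac{1}{42482}\right) = - \frac{50327}{42482}$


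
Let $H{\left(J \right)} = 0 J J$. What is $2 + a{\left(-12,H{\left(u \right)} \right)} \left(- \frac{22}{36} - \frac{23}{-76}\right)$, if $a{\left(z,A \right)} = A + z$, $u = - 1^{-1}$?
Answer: $\frac{325}{57} \approx 5.7018$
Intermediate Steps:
$u = -1$ ($u = \left(-1\right) 1 = -1$)
$H{\left(J \right)} = 0$ ($H{\left(J \right)} = 0 J = 0$)
$2 + a{\left(-12,H{\left(u \right)} \right)} \left(- \frac{22}{36} - \frac{23}{-76}\right) = 2 + \left(0 - 12\right) \left(- \frac{22}{36} - \frac{23}{-76}\right) = 2 - 12 \left(\left(-22\right) \frac{1}{36} - - \frac{23}{76}\right) = 2 - 12 \left(- \frac{11}{18} + \frac{23}{76}\right) = 2 - - \frac{211}{57} = 2 + \frac{211}{57} = \frac{325}{57}$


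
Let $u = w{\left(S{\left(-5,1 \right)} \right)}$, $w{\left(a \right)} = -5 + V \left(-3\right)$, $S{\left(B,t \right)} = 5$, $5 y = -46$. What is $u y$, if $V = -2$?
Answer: $- \frac{46}{5} \approx -9.2$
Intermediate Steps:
$y = - \frac{46}{5}$ ($y = \frac{1}{5} \left(-46\right) = - \frac{46}{5} \approx -9.2$)
$w{\left(a \right)} = 1$ ($w{\left(a \right)} = -5 - -6 = -5 + 6 = 1$)
$u = 1$
$u y = 1 \left(- \frac{46}{5}\right) = - \frac{46}{5}$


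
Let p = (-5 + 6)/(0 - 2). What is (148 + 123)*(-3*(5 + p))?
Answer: -7317/2 ≈ -3658.5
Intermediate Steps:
p = -½ (p = 1/(-2) = 1*(-½) = -½ ≈ -0.50000)
(148 + 123)*(-3*(5 + p)) = (148 + 123)*(-3*(5 - ½)) = 271*(-3*9/2) = 271*(-27/2) = -7317/2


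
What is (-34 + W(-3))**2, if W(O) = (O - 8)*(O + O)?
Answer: 1024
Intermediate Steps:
W(O) = 2*O*(-8 + O) (W(O) = (-8 + O)*(2*O) = 2*O*(-8 + O))
(-34 + W(-3))**2 = (-34 + 2*(-3)*(-8 - 3))**2 = (-34 + 2*(-3)*(-11))**2 = (-34 + 66)**2 = 32**2 = 1024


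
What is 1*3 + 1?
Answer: 4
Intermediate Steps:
1*3 + 1 = 3 + 1 = 4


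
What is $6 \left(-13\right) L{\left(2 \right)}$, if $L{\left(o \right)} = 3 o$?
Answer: $-468$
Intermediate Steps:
$6 \left(-13\right) L{\left(2 \right)} = 6 \left(-13\right) 3 \cdot 2 = \left(-78\right) 6 = -468$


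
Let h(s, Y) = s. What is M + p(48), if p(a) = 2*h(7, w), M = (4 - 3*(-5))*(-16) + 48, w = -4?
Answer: -242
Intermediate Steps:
M = -256 (M = (4 + 15)*(-16) + 48 = 19*(-16) + 48 = -304 + 48 = -256)
p(a) = 14 (p(a) = 2*7 = 14)
M + p(48) = -256 + 14 = -242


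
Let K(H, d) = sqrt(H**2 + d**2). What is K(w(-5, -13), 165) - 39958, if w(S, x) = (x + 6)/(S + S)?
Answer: -39958 + sqrt(2722549)/10 ≈ -39793.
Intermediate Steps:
w(S, x) = (6 + x)/(2*S) (w(S, x) = (6 + x)/((2*S)) = (6 + x)*(1/(2*S)) = (6 + x)/(2*S))
K(w(-5, -13), 165) - 39958 = sqrt(((1/2)*(6 - 13)/(-5))**2 + 165**2) - 39958 = sqrt(((1/2)*(-1/5)*(-7))**2 + 27225) - 39958 = sqrt((7/10)**2 + 27225) - 39958 = sqrt(49/100 + 27225) - 39958 = sqrt(2722549/100) - 39958 = sqrt(2722549)/10 - 39958 = -39958 + sqrt(2722549)/10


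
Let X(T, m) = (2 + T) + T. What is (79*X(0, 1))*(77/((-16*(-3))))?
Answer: 6083/24 ≈ 253.46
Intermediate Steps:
X(T, m) = 2 + 2*T
(79*X(0, 1))*(77/((-16*(-3)))) = (79*(2 + 2*0))*(77/((-16*(-3)))) = (79*(2 + 0))*(77/48) = (79*2)*(77*(1/48)) = 158*(77/48) = 6083/24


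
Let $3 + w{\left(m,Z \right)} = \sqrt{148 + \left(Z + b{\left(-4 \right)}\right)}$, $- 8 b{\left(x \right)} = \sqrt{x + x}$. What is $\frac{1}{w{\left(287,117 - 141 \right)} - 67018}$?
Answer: $- \frac{1}{67021 - \sqrt{124 - \frac{i \sqrt{2}}{4}}} \approx -1.4923 \cdot 10^{-5} + 3.5354 \cdot 10^{-12} i$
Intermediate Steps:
$b{\left(x \right)} = - \frac{\sqrt{2} \sqrt{x}}{8}$ ($b{\left(x \right)} = - \frac{\sqrt{x + x}}{8} = - \frac{\sqrt{2 x}}{8} = - \frac{\sqrt{2} \sqrt{x}}{8}$)
$w{\left(m,Z \right)} = -3 + \sqrt{148 + Z - \frac{i \sqrt{2}}{4}}$ ($w{\left(m,Z \right)} = -3 + \sqrt{148 + \left(Z - \frac{\sqrt{2} \sqrt{-4}}{8}\right)} = -3 + \sqrt{148 + \left(Z - \frac{\sqrt{2} \cdot 2 i}{8}\right)} = -3 + \sqrt{148 + \left(Z - \frac{i \sqrt{2}}{4}\right)} = -3 + \sqrt{148 + Z - \frac{i \sqrt{2}}{4}}$)
$\frac{1}{w{\left(287,117 - 141 \right)} - 67018} = \frac{1}{\left(-3 + \frac{\sqrt{592 + 4 \left(117 - 141\right) - i \sqrt{2}}}{2}\right) - 67018} = \frac{1}{\left(-3 + \frac{\sqrt{592 + 4 \left(-24\right) - i \sqrt{2}}}{2}\right) - 67018} = \frac{1}{\left(-3 + \frac{\sqrt{592 - 96 - i \sqrt{2}}}{2}\right) - 67018} = \frac{1}{\left(-3 + \frac{\sqrt{496 - i \sqrt{2}}}{2}\right) - 67018} = \frac{1}{-67021 + \frac{\sqrt{496 - i \sqrt{2}}}{2}}$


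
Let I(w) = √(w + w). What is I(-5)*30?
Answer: 30*I*√10 ≈ 94.868*I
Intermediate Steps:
I(w) = √2*√w (I(w) = √(2*w) = √2*√w)
I(-5)*30 = (√2*√(-5))*30 = (√2*(I*√5))*30 = (I*√10)*30 = 30*I*√10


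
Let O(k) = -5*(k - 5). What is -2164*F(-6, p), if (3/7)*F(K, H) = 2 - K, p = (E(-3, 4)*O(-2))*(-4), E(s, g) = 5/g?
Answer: -121184/3 ≈ -40395.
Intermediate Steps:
O(k) = 25 - 5*k (O(k) = -5*(-5 + k) = 25 - 5*k)
p = -175 (p = ((5/4)*(25 - 5*(-2)))*(-4) = ((5*(¼))*(25 + 10))*(-4) = ((5/4)*35)*(-4) = (175/4)*(-4) = -175)
F(K, H) = 14/3 - 7*K/3 (F(K, H) = 7*(2 - K)/3 = 14/3 - 7*K/3)
-2164*F(-6, p) = -2164*(14/3 - 7/3*(-6)) = -2164*(14/3 + 14) = -2164*56/3 = -121184/3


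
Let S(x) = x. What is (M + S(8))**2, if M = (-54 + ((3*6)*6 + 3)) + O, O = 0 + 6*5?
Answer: 9025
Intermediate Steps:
O = 30 (O = 0 + 30 = 30)
M = 87 (M = (-54 + ((3*6)*6 + 3)) + 30 = (-54 + (18*6 + 3)) + 30 = (-54 + (108 + 3)) + 30 = (-54 + 111) + 30 = 57 + 30 = 87)
(M + S(8))**2 = (87 + 8)**2 = 95**2 = 9025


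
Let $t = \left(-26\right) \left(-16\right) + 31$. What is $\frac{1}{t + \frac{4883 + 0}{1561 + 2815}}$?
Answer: $\frac{4376}{1960955} \approx 0.0022316$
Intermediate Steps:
$t = 447$ ($t = 416 + 31 = 447$)
$\frac{1}{t + \frac{4883 + 0}{1561 + 2815}} = \frac{1}{447 + \frac{4883 + 0}{1561 + 2815}} = \frac{1}{447 + \frac{4883}{4376}} = \frac{1}{\frac{1960955}{4376}} = \frac{4376}{1960955}$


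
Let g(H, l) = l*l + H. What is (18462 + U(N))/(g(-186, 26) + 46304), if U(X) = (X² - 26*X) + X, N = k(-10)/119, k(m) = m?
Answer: 43578372/110441639 ≈ 0.39458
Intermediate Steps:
g(H, l) = H + l² (g(H, l) = l² + H = H + l²)
N = -10/119 ≈ -0.084034
U(X) = X² - 25*X
(18462 + U(N))/(g(-186, 26) + 46304) = (18462 - 10*(-25 - 10/119)/119)/((-186 + 26²) + 46304) = (18462 - 10/119*(-2985/119))/((-186 + 676) + 46304) = (18462 + 29850/14161)/(490 + 46304) = (261470232/14161)/46794 = (261470232/14161)*(1/46794) = 43578372/110441639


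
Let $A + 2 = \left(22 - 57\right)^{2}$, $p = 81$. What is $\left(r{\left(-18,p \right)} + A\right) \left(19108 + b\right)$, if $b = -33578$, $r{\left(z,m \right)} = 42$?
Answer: $-18304550$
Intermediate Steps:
$A = 1223$ ($A = -2 + \left(22 - 57\right)^{2} = -2 + \left(-35\right)^{2} = -2 + 1225 = 1223$)
$\left(r{\left(-18,p \right)} + A\right) \left(19108 + b\right) = \left(42 + 1223\right) \left(19108 - 33578\right) = 1265 \left(-14470\right) = -18304550$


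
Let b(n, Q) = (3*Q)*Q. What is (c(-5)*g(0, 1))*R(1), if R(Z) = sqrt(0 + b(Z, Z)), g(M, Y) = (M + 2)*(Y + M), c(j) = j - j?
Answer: 0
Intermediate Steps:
c(j) = 0
b(n, Q) = 3*Q**2
g(M, Y) = (2 + M)*(M + Y)
R(Z) = sqrt(3)*sqrt(Z**2) (R(Z) = sqrt(0 + 3*Z**2) = sqrt(3*Z**2) = sqrt(3)*sqrt(Z**2))
(c(-5)*g(0, 1))*R(1) = (0*(0**2 + 2*0 + 2*1 + 0*1))*(sqrt(3)*sqrt(1**2)) = (0*(0 + 0 + 2 + 0))*(sqrt(3)*sqrt(1)) = (0*2)*(sqrt(3)*1) = 0*sqrt(3) = 0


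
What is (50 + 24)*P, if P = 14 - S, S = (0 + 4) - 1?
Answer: 814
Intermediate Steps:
S = 3 (S = 4 - 1 = 3)
P = 11 (P = 14 - 1*3 = 14 - 3 = 11)
(50 + 24)*P = (50 + 24)*11 = 74*11 = 814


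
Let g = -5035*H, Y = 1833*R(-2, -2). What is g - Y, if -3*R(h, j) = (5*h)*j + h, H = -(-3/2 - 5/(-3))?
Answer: 71023/6 ≈ 11837.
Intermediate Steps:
H = -1/6 (H = -(-3*1/2 - 5*(-1/3)) = -(-3/2 + 5/3) = -1*1/6 = -1/6 ≈ -0.16667)
R(h, j) = -h/3 - 5*h*j/3 (R(h, j) = -((5*h)*j + h)/3 = -(5*h*j + h)/3 = -(h + 5*h*j)/3 = -h/3 - 5*h*j/3)
Y = -10998 (Y = 1833*(-1/3*(-2)*(1 + 5*(-2))) = 1833*(-1/3*(-2)*(1 - 10)) = 1833*(-1/3*(-2)*(-9)) = 1833*(-6) = -10998)
g = 5035/6 (g = -5035*(-1/6) = 5035/6 ≈ 839.17)
g - Y = 5035/6 - 1*(-10998) = 5035/6 + 10998 = 71023/6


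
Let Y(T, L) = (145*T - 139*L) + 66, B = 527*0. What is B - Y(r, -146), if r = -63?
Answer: -11225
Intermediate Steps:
B = 0
Y(T, L) = 66 - 139*L + 145*T (Y(T, L) = (-139*L + 145*T) + 66 = 66 - 139*L + 145*T)
B - Y(r, -146) = 0 - (66 - 139*(-146) + 145*(-63)) = 0 - (66 + 20294 - 9135) = 0 - 1*11225 = 0 - 11225 = -11225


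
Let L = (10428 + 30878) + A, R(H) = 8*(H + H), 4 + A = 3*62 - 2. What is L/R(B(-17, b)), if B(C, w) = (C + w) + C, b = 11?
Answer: -20743/184 ≈ -112.73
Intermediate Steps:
B(C, w) = w + 2*C
A = 180 (A = -4 + (3*62 - 2) = -4 + (186 - 2) = -4 + 184 = 180)
R(H) = 16*H (R(H) = 8*(2*H) = 16*H)
L = 41486 (L = (10428 + 30878) + 180 = 41306 + 180 = 41486)
L/R(B(-17, b)) = 41486/((16*(11 + 2*(-17)))) = 41486/((16*(11 - 34))) = 41486/((16*(-23))) = 41486/(-368) = 41486*(-1/368) = -20743/184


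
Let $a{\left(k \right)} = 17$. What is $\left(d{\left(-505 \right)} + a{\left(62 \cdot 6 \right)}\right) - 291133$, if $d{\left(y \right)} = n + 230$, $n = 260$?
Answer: $-290626$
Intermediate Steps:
$d{\left(y \right)} = 490$ ($d{\left(y \right)} = 260 + 230 = 490$)
$\left(d{\left(-505 \right)} + a{\left(62 \cdot 6 \right)}\right) - 291133 = \left(490 + 17\right) - 291133 = 507 - 291133 = -290626$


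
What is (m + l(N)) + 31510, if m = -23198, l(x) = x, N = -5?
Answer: 8307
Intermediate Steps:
(m + l(N)) + 31510 = (-23198 - 5) + 31510 = -23203 + 31510 = 8307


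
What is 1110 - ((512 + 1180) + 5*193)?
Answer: -1547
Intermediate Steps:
1110 - ((512 + 1180) + 5*193) = 1110 - (1692 + 965) = 1110 - 1*2657 = 1110 - 2657 = -1547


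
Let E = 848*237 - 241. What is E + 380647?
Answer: 581382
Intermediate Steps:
E = 200735 (E = 200976 - 241 = 200735)
E + 380647 = 200735 + 380647 = 581382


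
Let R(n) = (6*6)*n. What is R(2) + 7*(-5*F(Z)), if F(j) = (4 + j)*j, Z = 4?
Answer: -1048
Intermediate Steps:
R(n) = 36*n
F(j) = j*(4 + j)
R(2) + 7*(-5*F(Z)) = 36*2 + 7*(-20*(4 + 4)) = 72 + 7*(-20*8) = 72 + 7*(-5*32) = 72 + 7*(-160) = 72 - 1120 = -1048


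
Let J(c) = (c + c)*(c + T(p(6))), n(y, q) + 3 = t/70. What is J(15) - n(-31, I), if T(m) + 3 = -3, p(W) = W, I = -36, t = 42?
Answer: 1362/5 ≈ 272.40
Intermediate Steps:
T(m) = -6 (T(m) = -3 - 3 = -6)
n(y, q) = -12/5 (n(y, q) = -3 + 42/70 = -3 + 42*(1/70) = -3 + ⅗ = -12/5)
J(c) = 2*c*(-6 + c) (J(c) = (c + c)*(c - 6) = (2*c)*(-6 + c) = 2*c*(-6 + c))
J(15) - n(-31, I) = 2*15*(-6 + 15) - 1*(-12/5) = 2*15*9 + 12/5 = 270 + 12/5 = 1362/5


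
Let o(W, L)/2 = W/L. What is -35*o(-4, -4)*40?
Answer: -2800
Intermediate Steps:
o(W, L) = 2*W/L (o(W, L) = 2*(W/L) = 2*W/L)
-35*o(-4, -4)*40 = -70*(-4)/(-4)*40 = -70*(-4)*(-1)/4*40 = -35*2*40 = -70*40 = -2800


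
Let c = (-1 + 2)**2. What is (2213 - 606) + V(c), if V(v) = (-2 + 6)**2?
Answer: 1623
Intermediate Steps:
c = 1 (c = 1**2 = 1)
V(v) = 16 (V(v) = 4**2 = 16)
(2213 - 606) + V(c) = (2213 - 606) + 16 = 1607 + 16 = 1623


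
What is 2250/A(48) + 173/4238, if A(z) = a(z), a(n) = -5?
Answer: -1906927/4238 ≈ -449.96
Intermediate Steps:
A(z) = -5
2250/A(48) + 173/4238 = 2250/(-5) + 173/4238 = 2250*(-1/5) + 173*(1/4238) = -450 + 173/4238 = -1906927/4238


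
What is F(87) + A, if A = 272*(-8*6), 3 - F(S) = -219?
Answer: -12834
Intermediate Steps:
F(S) = 222 (F(S) = 3 - 1*(-219) = 3 + 219 = 222)
A = -13056 (A = 272*(-48) = -13056)
F(87) + A = 222 - 13056 = -12834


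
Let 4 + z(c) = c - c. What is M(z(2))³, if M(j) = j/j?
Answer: 1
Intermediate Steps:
z(c) = -4 (z(c) = -4 + (c - c) = -4 + 0 = -4)
M(j) = 1
M(z(2))³ = 1³ = 1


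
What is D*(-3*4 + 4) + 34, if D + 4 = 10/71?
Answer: 4606/71 ≈ 64.873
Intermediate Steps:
D = -274/71 (D = -4 + 10/71 = -274/71 ≈ -3.8592)
D*(-3*4 + 4) + 34 = -274*(-3*4 + 4)/71 + 34 = -274*(-12 + 4)/71 + 34 = -274/71*(-8) + 34 = 2192/71 + 34 = 4606/71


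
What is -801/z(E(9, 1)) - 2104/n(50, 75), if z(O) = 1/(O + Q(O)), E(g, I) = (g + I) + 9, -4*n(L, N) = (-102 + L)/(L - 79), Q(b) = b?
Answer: -334678/13 ≈ -25744.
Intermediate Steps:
n(L, N) = -(-102 + L)/(4*(-79 + L)) (n(L, N) = -(-102 + L)/(4*(L - 79)) = -(-102 + L)/(4*(-79 + L)))
E(g, I) = 9 + I + g (E(g, I) = (I + g) + 9 = 9 + I + g)
z(O) = 1/(2*O) (z(O) = 1/(O + O) = 1/(2*O))
-801/z(E(9, 1)) - 2104/n(50, 75) = -801/(1/(2*(9 + 1 + 9))) - 2104*4*(-79 + 50)/(102 - 1*50) = -801/((½)/19) - 2104*(-116/(102 - 50)) = -801/((½)*(1/19)) - 2104/((¼)*(-1/29)*52) = -801/1/38 - 2104/(-13/29) = -801*38 - 2104*(-29/13) = -30438 + 61016/13 = -334678/13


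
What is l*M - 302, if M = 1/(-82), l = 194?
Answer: -12479/41 ≈ -304.37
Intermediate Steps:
M = -1/82 ≈ -0.012195
l*M - 302 = 194*(-1/82) - 302 = -97/41 - 302 = -12479/41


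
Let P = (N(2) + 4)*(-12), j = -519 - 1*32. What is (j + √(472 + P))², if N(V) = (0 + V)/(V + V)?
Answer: (551 - √418)² ≈ 2.8149e+5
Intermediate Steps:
N(V) = ½ (N(V) = V/((2*V)) = V*(1/(2*V)) = ½)
j = -551 (j = -519 - 32 = -551)
P = -54 (P = (½ + 4)*(-12) = (9/2)*(-12) = -54)
(j + √(472 + P))² = (-551 + √(472 - 54))² = (-551 + √418)²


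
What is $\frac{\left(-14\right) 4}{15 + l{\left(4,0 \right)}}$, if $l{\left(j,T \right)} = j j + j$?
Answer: $- \frac{8}{5} \approx -1.6$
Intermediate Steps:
$l{\left(j,T \right)} = j + j^{2}$ ($l{\left(j,T \right)} = j^{2} + j = j + j^{2}$)
$\frac{\left(-14\right) 4}{15 + l{\left(4,0 \right)}} = \frac{\left(-14\right) 4}{15 + 4 \left(1 + 4\right)} = - \frac{56}{15 + 4 \cdot 5} = - \frac{56}{15 + 20} = - \frac{56}{35} = \left(-56\right) \frac{1}{35} = - \frac{8}{5}$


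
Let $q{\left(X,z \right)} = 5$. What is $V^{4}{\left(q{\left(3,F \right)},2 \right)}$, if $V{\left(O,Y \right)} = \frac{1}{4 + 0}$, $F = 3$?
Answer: $\frac{1}{256} \approx 0.0039063$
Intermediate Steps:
$V{\left(O,Y \right)} = \frac{1}{4}$
$V^{4}{\left(q{\left(3,F \right)},2 \right)} = \left(\frac{1}{4}\right)^{4} = \frac{1}{256}$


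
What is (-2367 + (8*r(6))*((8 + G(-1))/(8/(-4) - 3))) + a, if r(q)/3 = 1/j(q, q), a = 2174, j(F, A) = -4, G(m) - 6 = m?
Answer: -887/5 ≈ -177.40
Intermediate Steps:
G(m) = 6 + m
r(q) = -¾ (r(q) = 3/(-4) = 3*(-¼) = -¾)
(-2367 + (8*r(6))*((8 + G(-1))/(8/(-4) - 3))) + a = (-2367 + (8*(-¾))*((8 + (6 - 1))/(8/(-4) - 3))) + 2174 = (-2367 - 6*(8 + 5)/(8*(-¼) - 3)) + 2174 = (-2367 - 78/(-2 - 3)) + 2174 = (-2367 - 78/(-5)) + 2174 = (-2367 - 78*(-1)/5) + 2174 = (-2367 - 6*(-13/5)) + 2174 = (-2367 + 78/5) + 2174 = -11757/5 + 2174 = -887/5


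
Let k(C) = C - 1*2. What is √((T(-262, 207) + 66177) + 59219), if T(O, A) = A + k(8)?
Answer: √125609 ≈ 354.41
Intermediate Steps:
k(C) = -2 + C (k(C) = C - 2 = -2 + C)
T(O, A) = 6 + A (T(O, A) = A + (-2 + 8) = A + 6 = 6 + A)
√((T(-262, 207) + 66177) + 59219) = √(((6 + 207) + 66177) + 59219) = √((213 + 66177) + 59219) = √(66390 + 59219) = √125609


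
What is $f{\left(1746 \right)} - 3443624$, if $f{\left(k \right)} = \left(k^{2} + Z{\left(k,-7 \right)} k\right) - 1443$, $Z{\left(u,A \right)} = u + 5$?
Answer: $2660695$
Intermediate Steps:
$Z{\left(u,A \right)} = 5 + u$
$f{\left(k \right)} = -1443 + k^{2} + k \left(5 + k\right)$ ($f{\left(k \right)} = \left(k^{2} + \left(5 + k\right) k\right) - 1443 = \left(k^{2} + k \left(5 + k\right)\right) - 1443 = -1443 + k^{2} + k \left(5 + k\right)$)
$f{\left(1746 \right)} - 3443624 = \left(-1443 + 1746^{2} + 1746 \left(5 + 1746\right)\right) - 3443624 = \left(-1443 + 3048516 + 1746 \cdot 1751\right) - 3443624 = \left(-1443 + 3048516 + 3057246\right) - 3443624 = 6104319 - 3443624 = 2660695$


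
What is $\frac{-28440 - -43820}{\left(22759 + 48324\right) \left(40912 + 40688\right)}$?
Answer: $\frac{769}{290018640} \approx 2.6516 \cdot 10^{-6}$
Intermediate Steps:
$\frac{-28440 - -43820}{\left(22759 + 48324\right) \left(40912 + 40688\right)} = \frac{-28440 + 43820}{71083 \cdot 81600} = \frac{15380}{5800372800} = 15380 \cdot \frac{1}{5800372800} = \frac{769}{290018640}$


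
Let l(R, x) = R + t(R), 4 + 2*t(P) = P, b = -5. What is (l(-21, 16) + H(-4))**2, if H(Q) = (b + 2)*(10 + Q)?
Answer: 10609/4 ≈ 2652.3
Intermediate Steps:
t(P) = -2 + P/2
H(Q) = -30 - 3*Q (H(Q) = (-5 + 2)*(10 + Q) = -3*(10 + Q) = -30 - 3*Q)
l(R, x) = -2 + 3*R/2 (l(R, x) = R + (-2 + R/2) = -2 + 3*R/2)
(l(-21, 16) + H(-4))**2 = ((-2 + (3/2)*(-21)) + (-30 - 3*(-4)))**2 = ((-2 - 63/2) + (-30 + 12))**2 = (-67/2 - 18)**2 = (-103/2)**2 = 10609/4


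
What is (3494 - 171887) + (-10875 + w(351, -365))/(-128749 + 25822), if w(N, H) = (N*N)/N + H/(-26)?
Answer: -450636570827/2676102 ≈ -1.6839e+5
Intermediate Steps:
w(N, H) = N - H/26 (w(N, H) = N**2/N + H*(-1/26) = N - H/26)
(3494 - 171887) + (-10875 + w(351, -365))/(-128749 + 25822) = (3494 - 171887) + (-10875 + (351 - 1/26*(-365)))/(-128749 + 25822) = -168393 + (-10875 + (351 + 365/26))/(-102927) = -168393 + (-10875 + 9491/26)*(-1/102927) = -168393 - 273259/26*(-1/102927) = -168393 + 273259/2676102 = -450636570827/2676102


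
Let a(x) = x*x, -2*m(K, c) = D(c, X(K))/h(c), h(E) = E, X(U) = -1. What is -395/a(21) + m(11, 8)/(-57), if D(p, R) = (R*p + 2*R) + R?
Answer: -121697/134064 ≈ -0.90775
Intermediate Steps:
D(p, R) = 3*R + R*p (D(p, R) = (2*R + R*p) + R = 3*R + R*p)
m(K, c) = -(-3 - c)/(2*c) (m(K, c) = -(-(3 + c))/(2*c) = -(-3 - c)/(2*c))
a(x) = x²
-395/a(21) + m(11, 8)/(-57) = -395/(21²) + ((½)*(3 + 8)/8)/(-57) = -395/441 + ((½)*(⅛)*11)*(-1/57) = -395*1/441 + (11/16)*(-1/57) = -395/441 - 11/912 = -121697/134064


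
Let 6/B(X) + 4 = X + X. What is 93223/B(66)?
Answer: 5966272/3 ≈ 1.9888e+6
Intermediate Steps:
B(X) = 6/(-4 + 2*X) (B(X) = 6/(-4 + (X + X)) = 6/(-4 + 2*X))
93223/B(66) = 93223/((3/(-2 + 66))) = 93223/((3/64)) = 93223/((3*(1/64))) = 93223/(3/64) = 93223*(64/3) = 5966272/3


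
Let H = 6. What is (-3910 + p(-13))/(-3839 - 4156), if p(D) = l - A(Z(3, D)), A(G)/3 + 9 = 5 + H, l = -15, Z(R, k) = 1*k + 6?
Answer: 3931/7995 ≈ 0.49168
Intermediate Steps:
Z(R, k) = 6 + k (Z(R, k) = k + 6 = 6 + k)
A(G) = 6 (A(G) = -27 + 3*(5 + 6) = -27 + 3*11 = -27 + 33 = 6)
p(D) = -21 (p(D) = -15 - 1*6 = -15 - 6 = -21)
(-3910 + p(-13))/(-3839 - 4156) = (-3910 - 21)/(-3839 - 4156) = -3931/(-7995) = -3931*(-1/7995) = 3931/7995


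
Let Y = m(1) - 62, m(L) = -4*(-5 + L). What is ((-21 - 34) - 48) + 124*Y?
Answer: -5807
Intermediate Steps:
m(L) = 20 - 4*L
Y = -46 (Y = (20 - 4*1) - 62 = (20 - 4) - 62 = 16 - 62 = -46)
((-21 - 34) - 48) + 124*Y = ((-21 - 34) - 48) + 124*(-46) = (-55 - 48) - 5704 = -103 - 5704 = -5807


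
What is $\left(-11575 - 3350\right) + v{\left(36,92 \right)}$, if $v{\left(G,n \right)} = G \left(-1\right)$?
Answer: $-14961$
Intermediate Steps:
$v{\left(G,n \right)} = - G$
$\left(-11575 - 3350\right) + v{\left(36,92 \right)} = \left(-11575 - 3350\right) - 36 = -14925 - 36 = -14961$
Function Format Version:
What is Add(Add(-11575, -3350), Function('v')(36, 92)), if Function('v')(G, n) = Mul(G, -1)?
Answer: -14961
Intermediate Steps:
Function('v')(G, n) = Mul(-1, G)
Add(Add(-11575, -3350), Function('v')(36, 92)) = Add(Add(-11575, -3350), Mul(-1, 36)) = Add(-14925, -36) = -14961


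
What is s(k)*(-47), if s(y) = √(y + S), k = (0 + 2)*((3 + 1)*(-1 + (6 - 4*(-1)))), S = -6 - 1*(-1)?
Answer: -47*√67 ≈ -384.71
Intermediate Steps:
S = -5 (S = -6 + 1 = -5)
k = 72 (k = 2*(4*(-1 + (6 + 4))) = 2*(4*(-1 + 10)) = 2*(4*9) = 2*36 = 72)
s(y) = √(-5 + y) (s(y) = √(y - 5) = √(-5 + y))
s(k)*(-47) = √(-5 + 72)*(-47) = √67*(-47) = -47*√67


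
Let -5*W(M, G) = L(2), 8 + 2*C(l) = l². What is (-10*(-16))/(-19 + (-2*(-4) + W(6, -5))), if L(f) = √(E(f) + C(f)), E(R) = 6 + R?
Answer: -44000/3019 + 800*√6/3019 ≈ -13.925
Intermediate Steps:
C(l) = -4 + l²/2
L(f) = √(2 + f + f²/2) (L(f) = √((6 + f) + (-4 + f²/2)) = √(2 + f + f²/2))
W(M, G) = -√6/5 (W(M, G) = -√(8 + 2*2² + 4*2)/10 = -√(8 + 2*4 + 8)/10 = -√(8 + 8 + 8)/10 = -√24/10 = -2*√6/10 = -√6/5)
(-10*(-16))/(-19 + (-2*(-4) + W(6, -5))) = (-10*(-16))/(-19 + (-2*(-4) - √6/5)) = 160/(-19 + (8 - √6/5)) = 160/(-11 - √6/5)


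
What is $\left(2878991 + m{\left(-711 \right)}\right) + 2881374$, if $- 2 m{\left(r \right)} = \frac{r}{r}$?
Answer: $\frac{11520729}{2} \approx 5.7604 \cdot 10^{6}$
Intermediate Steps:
$m{\left(r \right)} = - \frac{1}{2}$ ($m{\left(r \right)} = - \frac{r \frac{1}{r}}{2} = \left(- \frac{1}{2}\right) 1 = - \frac{1}{2}$)
$\left(2878991 + m{\left(-711 \right)}\right) + 2881374 = \left(2878991 - \frac{1}{2}\right) + 2881374 = \frac{5757981}{2} + 2881374 = \frac{11520729}{2}$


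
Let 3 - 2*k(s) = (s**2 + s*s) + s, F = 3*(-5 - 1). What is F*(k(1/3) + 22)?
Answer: -418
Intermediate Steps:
F = -18 (F = 3*(-6) = -18)
k(s) = 3/2 - s**2 - s/2 (k(s) = 3/2 - ((s**2 + s*s) + s)/2 = 3/2 - ((s**2 + s**2) + s)/2 = 3/2 - (2*s**2 + s)/2 = 3/2 - (s + 2*s**2)/2 = 3/2 + (-s**2 - s/2) = 3/2 - s**2 - s/2)
F*(k(1/3) + 22) = -18*((3/2 - (1/3)**2 - 1/2/3) + 22) = -18*((3/2 - (1/3)**2 - 1/2*1/3) + 22) = -18*((3/2 - 1*1/9 - 1/6) + 22) = -18*((3/2 - 1/9 - 1/6) + 22) = -18*(11/9 + 22) = -18*209/9 = -418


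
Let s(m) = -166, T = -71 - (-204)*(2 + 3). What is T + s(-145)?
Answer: 783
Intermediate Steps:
T = 949 (T = -71 - (-204)*5 = -71 - 51*(-20) = -71 + 1020 = 949)
T + s(-145) = 949 - 166 = 783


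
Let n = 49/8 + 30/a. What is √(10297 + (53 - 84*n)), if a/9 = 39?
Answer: √59795502/78 ≈ 99.138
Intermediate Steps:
a = 351 (a = 9*39 = 351)
n = 5813/936 (n = 49/8 + 30/351 = 49*(⅛) + 30*(1/351) = 49/8 + 10/117 = 5813/936 ≈ 6.2105)
√(10297 + (53 - 84*n)) = √(10297 + (53 - 84*5813/936)) = √(10297 + (53 - 40691/78)) = √(10297 - 36557/78) = √(766609/78) = √59795502/78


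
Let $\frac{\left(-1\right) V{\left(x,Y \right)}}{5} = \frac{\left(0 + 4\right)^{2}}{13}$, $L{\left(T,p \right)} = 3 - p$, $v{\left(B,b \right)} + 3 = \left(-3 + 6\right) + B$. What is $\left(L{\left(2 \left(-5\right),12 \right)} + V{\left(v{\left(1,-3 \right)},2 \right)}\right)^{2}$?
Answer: $\frac{38809}{169} \approx 229.64$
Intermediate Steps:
$v{\left(B,b \right)} = B$ ($v{\left(B,b \right)} = -3 + \left(\left(-3 + 6\right) + B\right) = -3 + \left(3 + B\right) = B$)
$V{\left(x,Y \right)} = - \frac{80}{13}$ ($V{\left(x,Y \right)} = - 5 \frac{\left(0 + 4\right)^{2}}{13} = - 5 \cdot 4^{2} \cdot \frac{1}{13} = - 5 \cdot 16 \cdot \frac{1}{13} = \left(-5\right) \frac{16}{13} = - \frac{80}{13}$)
$\left(L{\left(2 \left(-5\right),12 \right)} + V{\left(v{\left(1,-3 \right)},2 \right)}\right)^{2} = \left(\left(3 - 12\right) - \frac{80}{13}\right)^{2} = \left(-9 - \frac{80}{13}\right)^{2} = \left(- \frac{197}{13}\right)^{2} = \frac{38809}{169}$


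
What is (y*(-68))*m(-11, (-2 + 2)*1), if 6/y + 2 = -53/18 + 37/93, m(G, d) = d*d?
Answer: 0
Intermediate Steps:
m(G, d) = d²
y = -3348/2537 (y = 6/(-2 + (-53/18 + 37/93)) = 6/(-2 - 1421/558) = 6/(-2537/558) = 6*(-558/2537) = -3348/2537 ≈ -1.3197)
(y*(-68))*m(-11, (-2 + 2)*1) = (-3348/2537*(-68))*((-2 + 2)*1)² = 227664*(0*1)²/2537 = (227664/2537)*0² = (227664/2537)*0 = 0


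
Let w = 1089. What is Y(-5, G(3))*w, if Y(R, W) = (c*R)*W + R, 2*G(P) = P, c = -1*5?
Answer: 70785/2 ≈ 35393.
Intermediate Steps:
c = -5
G(P) = P/2
Y(R, W) = R - 5*R*W (Y(R, W) = (-5*R)*W + R = -5*R*W + R = R - 5*R*W)
Y(-5, G(3))*w = -5*(1 - 5*3/2)*1089 = -5*(1 - 15/2)*1089 = -5*(-13/2)*1089 = (65/2)*1089 = 70785/2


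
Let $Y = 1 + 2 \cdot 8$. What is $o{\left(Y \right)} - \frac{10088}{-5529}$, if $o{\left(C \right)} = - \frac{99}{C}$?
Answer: $- \frac{3875}{969} \approx -3.999$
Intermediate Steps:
$Y = 17$ ($Y = 1 + 16 = 17$)
$o{\left(Y \right)} - \frac{10088}{-5529} = - \frac{99}{17} - \frac{10088}{-5529} = \left(-99\right) \frac{1}{17} - 10088 \left(- \frac{1}{5529}\right) = - \frac{99}{17} - - \frac{104}{57} = - \frac{99}{17} + \frac{104}{57} = - \frac{3875}{969}$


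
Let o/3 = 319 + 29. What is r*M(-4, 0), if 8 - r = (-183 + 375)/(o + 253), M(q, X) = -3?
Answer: -30552/1297 ≈ -23.556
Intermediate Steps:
o = 1044 (o = 3*(319 + 29) = 3*348 = 1044)
r = 10184/1297 (r = 8 - (-183 + 375)/(1044 + 253) = 8 - 192/1297 = 10184/1297 ≈ 7.8520)
r*M(-4, 0) = (10184/1297)*(-3) = -30552/1297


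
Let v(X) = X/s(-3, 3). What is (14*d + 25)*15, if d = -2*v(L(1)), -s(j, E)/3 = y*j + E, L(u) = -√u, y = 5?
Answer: 1160/3 ≈ 386.67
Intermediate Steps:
s(j, E) = -15*j - 3*E (s(j, E) = -3*(5*j + E) = -3*(E + 5*j) = -15*j - 3*E)
v(X) = X/36 (v(X) = X/(-15*(-3) - 3*3) = X/(45 - 9) = X/36)
d = 1/18 (d = -(-√1)/18 = -(-1*1)/18 = -(-1)/18 = -2*(-1/36) = 1/18 ≈ 0.055556)
(14*d + 25)*15 = (14*(1/18) + 25)*15 = (7/9 + 25)*15 = (232/9)*15 = 1160/3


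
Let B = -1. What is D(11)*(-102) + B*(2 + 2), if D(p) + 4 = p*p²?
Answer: -135358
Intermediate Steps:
D(p) = -4 + p³ (D(p) = -4 + p*p² = -4 + p³)
D(11)*(-102) + B*(2 + 2) = (-4 + 11³)*(-102) - (2 + 2) = (-4 + 1331)*(-102) - 1*4 = 1327*(-102) - 4 = -135354 - 4 = -135358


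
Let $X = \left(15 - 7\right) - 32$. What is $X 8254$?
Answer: $-198096$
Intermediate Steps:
$X = -24$ ($X = 8 - 32 = -24$)
$X 8254 = \left(-24\right) 8254 = -198096$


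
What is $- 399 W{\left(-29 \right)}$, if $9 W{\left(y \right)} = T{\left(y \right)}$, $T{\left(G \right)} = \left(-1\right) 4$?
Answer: $\frac{532}{3} \approx 177.33$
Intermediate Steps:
$T{\left(G \right)} = -4$
$W{\left(y \right)} = - \frac{4}{9}$ ($W{\left(y \right)} = \frac{1}{9} \left(-4\right) = - \frac{4}{9}$)
$- 399 W{\left(-29 \right)} = \left(-399\right) \left(- \frac{4}{9}\right) = \frac{532}{3}$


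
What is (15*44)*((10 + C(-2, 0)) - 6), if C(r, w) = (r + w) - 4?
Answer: -1320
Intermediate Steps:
C(r, w) = -4 + r + w
(15*44)*((10 + C(-2, 0)) - 6) = (15*44)*((10 + (-4 - 2 + 0)) - 6) = 660*((10 - 6) - 6) = 660*(4 - 6) = 660*(-2) = -1320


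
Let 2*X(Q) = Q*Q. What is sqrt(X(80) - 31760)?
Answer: 4*I*sqrt(1785) ≈ 169.0*I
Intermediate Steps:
X(Q) = Q**2/2 (X(Q) = (Q*Q)/2 = Q**2/2)
sqrt(X(80) - 31760) = sqrt((1/2)*80**2 - 31760) = sqrt((1/2)*6400 - 31760) = sqrt(3200 - 31760) = sqrt(-28560) = 4*I*sqrt(1785)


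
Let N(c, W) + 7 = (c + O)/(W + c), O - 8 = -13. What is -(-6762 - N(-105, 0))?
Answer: 141877/21 ≈ 6756.0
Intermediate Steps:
O = -5 (O = 8 - 13 = -5)
N(c, W) = -7 + (-5 + c)/(W + c) (N(c, W) = -7 + (c - 5)/(W + c) = -7 + (-5 + c)/(W + c))
-(-6762 - N(-105, 0)) = -(-6762 - (-5 - 7*0 - 6*(-105))/(0 - 105)) = -(-6762 - (-5 + 0 + 630)/(-105)) = -(-6762 - (-1)*625/105) = -(-6762 - 1*(-125/21)) = -(-6762 + 125/21) = -1*(-141877/21) = 141877/21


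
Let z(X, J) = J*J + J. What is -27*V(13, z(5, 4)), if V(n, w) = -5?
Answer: 135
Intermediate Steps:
z(X, J) = J + J**2 (z(X, J) = J**2 + J = J + J**2)
-27*V(13, z(5, 4)) = -27*(-5) = 135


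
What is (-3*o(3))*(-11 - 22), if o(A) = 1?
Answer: 99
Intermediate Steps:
(-3*o(3))*(-11 - 22) = (-3*1)*(-11 - 22) = -3*(-33) = 99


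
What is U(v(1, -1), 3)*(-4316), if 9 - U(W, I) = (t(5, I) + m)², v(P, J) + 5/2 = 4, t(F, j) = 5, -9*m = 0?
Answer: 69056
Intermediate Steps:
m = 0 (m = -⅑*0 = 0)
v(P, J) = 3/2 (v(P, J) = -5/2 + 4 = 3/2)
U(W, I) = -16 (U(W, I) = 9 - (5 + 0)² = 9 - 1*5² = 9 - 1*25 = 9 - 25 = -16)
U(v(1, -1), 3)*(-4316) = -16*(-4316) = 69056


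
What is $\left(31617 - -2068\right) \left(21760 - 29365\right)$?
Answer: $-256174425$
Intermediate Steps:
$\left(31617 - -2068\right) \left(21760 - 29365\right) = \left(31617 + 2068\right) \left(-7605\right) = 33685 \left(-7605\right) = -256174425$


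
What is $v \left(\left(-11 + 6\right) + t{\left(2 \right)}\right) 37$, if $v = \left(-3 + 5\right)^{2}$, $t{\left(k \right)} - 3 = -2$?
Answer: $-592$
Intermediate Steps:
$t{\left(k \right)} = 1$ ($t{\left(k \right)} = 3 - 2 = 1$)
$v = 4$ ($v = 2^{2} = 4$)
$v \left(\left(-11 + 6\right) + t{\left(2 \right)}\right) 37 = 4 \left(\left(-11 + 6\right) + 1\right) 37 = 4 \left(-5 + 1\right) 37 = 4 \left(-4\right) 37 = \left(-16\right) 37 = -592$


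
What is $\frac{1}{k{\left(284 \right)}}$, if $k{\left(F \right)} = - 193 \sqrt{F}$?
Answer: $- \frac{\sqrt{71}}{27406} \approx -0.00030746$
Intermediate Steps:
$\frac{1}{k{\left(284 \right)}} = \frac{1}{\left(-193\right) \sqrt{284}} = \frac{1}{\left(-193\right) 2 \sqrt{71}} = \frac{1}{\left(-386\right) \sqrt{71}} = - \frac{\sqrt{71}}{27406}$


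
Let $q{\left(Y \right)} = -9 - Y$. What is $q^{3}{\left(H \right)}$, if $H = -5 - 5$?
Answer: $1$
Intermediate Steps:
$H = -10$ ($H = -5 - 5 = -10$)
$q^{3}{\left(H \right)} = \left(-9 - -10\right)^{3} = \left(-9 + 10\right)^{3} = 1^{3} = 1$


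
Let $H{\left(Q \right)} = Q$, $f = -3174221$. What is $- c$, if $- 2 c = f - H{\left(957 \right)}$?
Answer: $-1587589$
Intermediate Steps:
$c = 1587589$ ($c = - \frac{-3174221 - 957}{2} = \left(- \frac{1}{2}\right) \left(-3175178\right) = 1587589$)
$- c = \left(-1\right) 1587589 = -1587589$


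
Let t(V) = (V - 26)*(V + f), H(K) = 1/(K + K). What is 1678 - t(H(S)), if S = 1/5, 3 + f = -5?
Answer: 6195/4 ≈ 1548.8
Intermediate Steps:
f = -8 (f = -3 - 5 = -8)
S = ⅕ ≈ 0.20000
H(K) = 1/(2*K)
t(V) = (-26 + V)*(-8 + V) (t(V) = (V - 26)*(V - 8) = (-26 + V)*(-8 + V))
1678 - t(H(S)) = 1678 - (208 + (1/(2*(⅕)))² - 17/⅕) = 1678 - (208 + ((½)*5)² - 17*5) = 1678 - (208 + (5/2)² - 34*5/2) = 1678 - (208 + 25/4 - 85) = 1678 - 1*517/4 = 1678 - 517/4 = 6195/4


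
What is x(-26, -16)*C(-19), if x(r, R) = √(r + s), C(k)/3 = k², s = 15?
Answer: 1083*I*√11 ≈ 3591.9*I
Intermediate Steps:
C(k) = 3*k²
x(r, R) = √(15 + r) (x(r, R) = √(r + 15) = √(15 + r))
x(-26, -16)*C(-19) = √(15 - 26)*(3*(-19)²) = √(-11)*(3*361) = (I*√11)*1083 = 1083*I*√11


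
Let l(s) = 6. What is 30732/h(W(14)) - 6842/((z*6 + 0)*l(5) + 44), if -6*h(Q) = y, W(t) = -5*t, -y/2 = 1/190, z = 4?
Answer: 1646617139/94 ≈ 1.7517e+7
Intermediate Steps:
y = -1/95 (y = -2/190 = -2*1/190 = -1/95 ≈ -0.010526)
h(Q) = 1/570 (h(Q) = -1/6*(-1/95) = 1/570)
30732/h(W(14)) - 6842/((z*6 + 0)*l(5) + 44) = 30732/(1/570) - 6842/((4*6 + 0)*6 + 44) = 30732*570 - 6842/((24 + 0)*6 + 44) = 17517240 - 6842/(24*6 + 44) = 17517240 - 6842/(144 + 44) = 17517240 - 6842/188 = 17517240 - 6842*1/188 = 17517240 - 3421/94 = 1646617139/94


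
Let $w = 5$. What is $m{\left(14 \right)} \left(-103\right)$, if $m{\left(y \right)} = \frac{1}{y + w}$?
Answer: $- \frac{103}{19} \approx -5.4211$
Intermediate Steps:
$m{\left(y \right)} = \frac{1}{5 + y}$ ($m{\left(y \right)} = \frac{1}{y + 5} = \frac{1}{5 + y}$)
$m{\left(14 \right)} \left(-103\right) = \frac{1}{5 + 14} \left(-103\right) = \frac{1}{19} \left(-103\right) = - \frac{103}{19}$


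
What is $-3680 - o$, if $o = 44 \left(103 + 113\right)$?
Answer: $-13184$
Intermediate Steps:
$o = 9504$ ($o = 44 \cdot 216 = 9504$)
$-3680 - o = -3680 - 9504 = -13184$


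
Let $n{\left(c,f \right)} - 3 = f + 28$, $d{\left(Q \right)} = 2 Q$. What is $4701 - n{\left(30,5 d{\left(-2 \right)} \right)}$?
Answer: $4690$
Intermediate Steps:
$n{\left(c,f \right)} = 31 + f$ ($n{\left(c,f \right)} = 3 + \left(f + 28\right) = 3 + \left(28 + f\right) = 31 + f$)
$4701 - n{\left(30,5 d{\left(-2 \right)} \right)} = 4701 - \left(31 + 5 \cdot 2 \left(-2\right)\right) = 4701 - \left(31 + 5 \left(-4\right)\right) = 4701 - \left(31 - 20\right) = 4701 - 11 = 4690$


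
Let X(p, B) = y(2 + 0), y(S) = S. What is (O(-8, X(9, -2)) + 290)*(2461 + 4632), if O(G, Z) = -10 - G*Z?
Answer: 2099528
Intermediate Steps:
X(p, B) = 2 (X(p, B) = 2 + 0 = 2)
O(G, Z) = -10 - G*Z
(O(-8, X(9, -2)) + 290)*(2461 + 4632) = ((-10 - 1*(-8)*2) + 290)*(2461 + 4632) = ((-10 + 16) + 290)*7093 = (6 + 290)*7093 = 296*7093 = 2099528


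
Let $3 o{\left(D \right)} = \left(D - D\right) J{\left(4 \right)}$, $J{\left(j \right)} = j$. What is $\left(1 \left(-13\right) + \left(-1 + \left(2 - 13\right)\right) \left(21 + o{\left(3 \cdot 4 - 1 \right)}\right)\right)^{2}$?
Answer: $70225$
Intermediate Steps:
$o{\left(D \right)} = 0$ ($o{\left(D \right)} = \frac{\left(D - D\right) 4}{3} = \frac{0 \cdot 4}{3} = \frac{1}{3} \cdot 0 = 0$)
$\left(1 \left(-13\right) + \left(-1 + \left(2 - 13\right)\right) \left(21 + o{\left(3 \cdot 4 - 1 \right)}\right)\right)^{2} = \left(1 \left(-13\right) + \left(-1 + \left(2 - 13\right)\right) \left(21 + 0\right)\right)^{2} = \left(-13 + \left(-1 - 11\right) 21\right)^{2} = \left(-13 - 252\right)^{2} = \left(-265\right)^{2} = 70225$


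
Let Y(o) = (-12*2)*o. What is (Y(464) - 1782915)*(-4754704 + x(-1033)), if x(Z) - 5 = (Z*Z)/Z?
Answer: 8532025750332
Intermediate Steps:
Y(o) = -24*o
x(Z) = 5 + Z (x(Z) = 5 + (Z*Z)/Z = 5 + Z**2/Z = 5 + Z)
(Y(464) - 1782915)*(-4754704 + x(-1033)) = (-24*464 - 1782915)*(-4754704 + (5 - 1033)) = (-11136 - 1782915)*(-4754704 - 1028) = -1794051*(-4755732) = 8532025750332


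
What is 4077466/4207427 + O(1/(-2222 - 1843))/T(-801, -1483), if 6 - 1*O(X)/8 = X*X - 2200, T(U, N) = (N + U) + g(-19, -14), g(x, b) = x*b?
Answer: -545500568656713442/70150190652846675 ≈ -7.7762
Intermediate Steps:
g(x, b) = b*x
T(U, N) = 266 + N + U (T(U, N) = (N + U) - 14*(-19) = (N + U) + 266 = 266 + N + U)
O(X) = 17648 - 8*X² (O(X) = 48 - 8*(X*X - 2200) = 48 - 8*(X² - 2200) = 48 - 8*(-2200 + X²) = 48 + (17600 - 8*X²) = 17648 - 8*X²)
4077466/4207427 + O(1/(-2222 - 1843))/T(-801, -1483) = 4077466/4207427 + (17648 - 8/(-2222 - 1843)²)/(266 - 1483 - 801) = 4077466*(1/4207427) + (17648 - 8*(1/(-4065))²)/(-2018) = 4077466/4207427 + (17648 - 8*(-1/4065)²)*(-1/2018) = 4077466/4207427 + (17648 - 8*1/16524225)*(-1/2018) = 4077466/4207427 + (17648 - 8/16524225)*(-1/2018) = 4077466/4207427 + (291619522792/16524225)*(-1/2018) = 4077466/4207427 - 145809761396/16672943025 = -545500568656713442/70150190652846675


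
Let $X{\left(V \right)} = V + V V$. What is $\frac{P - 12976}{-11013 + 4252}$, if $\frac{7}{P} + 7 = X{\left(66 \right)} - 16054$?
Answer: $\frac{151027671}{78691279} \approx 1.9192$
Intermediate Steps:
$X{\left(V \right)} = V + V^{2}$
$P = - \frac{7}{11639}$ ($P = \frac{7}{-7 - \left(16054 - 66 \left(1 + 66\right)\right)} = \frac{7}{-7 + \left(66 \cdot 67 - 16054\right)} = \frac{7}{-7 + \left(4422 - 16054\right)} = \frac{7}{-7 - 11632} = \frac{7}{-11639} = 7 \left(- \frac{1}{11639}\right) = - \frac{7}{11639} \approx -0.00060143$)
$\frac{P - 12976}{-11013 + 4252} = \frac{- \frac{7}{11639} - 12976}{-11013 + 4252} = - \frac{151027671}{11639 \left(-6761\right)} = \left(- \frac{151027671}{11639}\right) \left(- \frac{1}{6761}\right) = \frac{151027671}{78691279}$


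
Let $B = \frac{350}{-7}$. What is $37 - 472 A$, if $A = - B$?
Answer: $-23563$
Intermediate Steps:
$B = -50$ ($B = 350 \left(- \frac{1}{7}\right) = -50$)
$A = 50$ ($A = \left(-1\right) \left(-50\right) = 50$)
$37 - 472 A = 37 - 23600 = -23563$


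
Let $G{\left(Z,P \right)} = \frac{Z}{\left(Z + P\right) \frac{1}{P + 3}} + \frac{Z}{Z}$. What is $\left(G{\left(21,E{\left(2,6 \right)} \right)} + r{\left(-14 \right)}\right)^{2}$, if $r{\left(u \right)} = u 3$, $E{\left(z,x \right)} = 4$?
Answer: $\frac{770884}{625} \approx 1233.4$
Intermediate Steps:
$r{\left(u \right)} = 3 u$
$G{\left(Z,P \right)} = 1 + \frac{Z \left(3 + P\right)}{P + Z}$ ($G{\left(Z,P \right)} = \frac{Z}{\left(P + Z\right) \frac{1}{3 + P}} + 1 = \frac{Z}{\frac{1}{3 + P} \left(P + Z\right)} + 1 = Z \frac{3 + P}{P + Z} + 1 = \frac{Z \left(3 + P\right)}{P + Z} + 1 = 1 + \frac{Z \left(3 + P\right)}{P + Z}$)
$\left(G{\left(21,E{\left(2,6 \right)} \right)} + r{\left(-14 \right)}\right)^{2} = \left(\frac{4 + 4 \cdot 21 + 4 \cdot 21}{4 + 21} + 3 \left(-14\right)\right)^{2} = \left(\frac{4 + 84 + 84}{25} - 42\right)^{2} = \left(\frac{1}{25} \cdot 172 - 42\right)^{2} = \left(\frac{172}{25} - 42\right)^{2} = \left(- \frac{878}{25}\right)^{2} = \frac{770884}{625}$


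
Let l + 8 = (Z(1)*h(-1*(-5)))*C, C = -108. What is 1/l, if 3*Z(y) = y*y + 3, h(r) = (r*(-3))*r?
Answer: 1/10792 ≈ 9.2661e-5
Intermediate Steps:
h(r) = -3*r² (h(r) = (-3*r)*r = -3*r²)
Z(y) = 1 + y²/3 (Z(y) = (y*y + 3)/3 = (y² + 3)/3 = (3 + y²)/3 = 1 + y²/3)
l = 10792 (l = -8 + ((1 + (⅓)*1²)*(-3*(-1*(-5))²))*(-108) = -8 + ((1 + (⅓)*1)*(-3*5²))*(-108) = -8 + ((1 + ⅓)*(-3*25))*(-108) = -8 + ((4/3)*(-75))*(-108) = -8 - 100*(-108) = -8 + 10800 = 10792)
1/l = 1/10792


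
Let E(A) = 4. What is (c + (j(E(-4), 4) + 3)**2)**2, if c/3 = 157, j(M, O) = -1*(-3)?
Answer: 257049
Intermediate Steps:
j(M, O) = 3
c = 471 (c = 3*157 = 471)
(c + (j(E(-4), 4) + 3)**2)**2 = (471 + (3 + 3)**2)**2 = (471 + 6**2)**2 = (471 + 36)**2 = 507**2 = 257049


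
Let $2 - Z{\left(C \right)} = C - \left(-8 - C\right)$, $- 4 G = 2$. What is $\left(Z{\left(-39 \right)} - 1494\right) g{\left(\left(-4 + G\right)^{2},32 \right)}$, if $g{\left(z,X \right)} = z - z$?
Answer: $0$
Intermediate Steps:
$G = - \frac{1}{2}$ ($G = \left(- \frac{1}{4}\right) 2 = - \frac{1}{2} \approx -0.5$)
$g{\left(z,X \right)} = 0$
$Z{\left(C \right)} = -6 - 2 C$ ($Z{\left(C \right)} = 2 - \left(C - \left(-8 - C\right)\right) = 2 - \left(C + \left(8 + C\right)\right) = 2 - \left(8 + 2 C\right) = -6 - 2 C$)
$\left(Z{\left(-39 \right)} - 1494\right) g{\left(\left(-4 + G\right)^{2},32 \right)} = \left(\left(-6 - -78\right) - 1494\right) 0 = \left(\left(-6 + 78\right) - 1494\right) 0 = \left(72 - 1494\right) 0 = \left(-1422\right) 0 = 0$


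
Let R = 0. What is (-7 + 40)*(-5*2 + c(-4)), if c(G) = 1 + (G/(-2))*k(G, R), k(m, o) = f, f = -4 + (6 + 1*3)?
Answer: 33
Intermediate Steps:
f = 5 (f = -4 + (6 + 3) = -4 + 9 = 5)
k(m, o) = 5
c(G) = 1 - 5*G/2 (c(G) = 1 + (G/(-2))*5 = 1 + (G*(-½))*5 = 1 - G/2*5 = 1 - 5*G/2)
(-7 + 40)*(-5*2 + c(-4)) = (-7 + 40)*(-5*2 + (1 - 5/2*(-4))) = 33*(-10 + (1 + 10)) = 33*(-10 + 11) = 33*1 = 33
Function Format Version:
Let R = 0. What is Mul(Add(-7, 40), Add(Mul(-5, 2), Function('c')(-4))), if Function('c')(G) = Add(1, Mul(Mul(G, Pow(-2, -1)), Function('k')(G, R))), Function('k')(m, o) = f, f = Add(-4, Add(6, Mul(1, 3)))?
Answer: 33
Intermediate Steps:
f = 5 (f = Add(-4, Add(6, 3)) = Add(-4, 9) = 5)
Function('k')(m, o) = 5
Function('c')(G) = Add(1, Mul(Rational(-5, 2), G)) (Function('c')(G) = Add(1, Mul(Mul(G, Pow(-2, -1)), 5)) = Add(1, Mul(Mul(G, Rational(-1, 2)), 5)) = Add(1, Mul(Mul(Rational(-1, 2), G), 5)) = Add(1, Mul(Rational(-5, 2), G)))
Mul(Add(-7, 40), Add(Mul(-5, 2), Function('c')(-4))) = Mul(Add(-7, 40), Add(Mul(-5, 2), Add(1, Mul(Rational(-5, 2), -4)))) = Mul(33, Add(-10, Add(1, 10))) = Mul(33, Add(-10, 11)) = Mul(33, 1) = 33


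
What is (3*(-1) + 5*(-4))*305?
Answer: -7015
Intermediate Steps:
(3*(-1) + 5*(-4))*305 = (-3 - 20)*305 = -23*305 = -7015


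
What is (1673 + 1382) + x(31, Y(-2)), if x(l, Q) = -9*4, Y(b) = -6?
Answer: 3019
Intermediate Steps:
x(l, Q) = -36
(1673 + 1382) + x(31, Y(-2)) = (1673 + 1382) - 36 = 3055 - 36 = 3019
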